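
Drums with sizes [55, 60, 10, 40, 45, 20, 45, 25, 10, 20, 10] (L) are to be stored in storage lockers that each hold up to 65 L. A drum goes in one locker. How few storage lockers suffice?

6

Total = 60 + 55 + 45 + 45 + 40 + 25 + 20 + 20 + 10 + 10 + 10 = 340 L.
Lower bound: ⌈340/65⌉ = 6 storage lockers.
A packing using 6 storage lockers:
  locker 1: 60 = 60
  locker 2: 55 + 10 = 65
  locker 3: 45 + 20 = 65
  locker 4: 45 + 20 = 65
  locker 5: 40 + 25 = 65
  locker 6: 10 + 10 = 20
This matches the lower bound, so 6 is optimal.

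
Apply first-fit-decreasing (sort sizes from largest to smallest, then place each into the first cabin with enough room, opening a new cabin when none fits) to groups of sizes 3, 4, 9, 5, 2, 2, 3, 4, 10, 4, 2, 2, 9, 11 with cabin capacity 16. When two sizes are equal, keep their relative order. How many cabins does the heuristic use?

5

Sorted descending: 11, 10, 9, 9, 5, 4, 4, 4, 3, 3, 2, 2, 2, 2.
  11 → cabin 1 (new)  [load 11/16]
  10 → cabin 2 (new)  [load 10/16]
  9 → cabin 3 (new)  [load 9/16]
  9 → cabin 4 (new)  [load 9/16]
  5 → cabin 1  [load 16/16]
  4 → cabin 2  [load 14/16]
  4 → cabin 3  [load 13/16]
  4 → cabin 4  [load 13/16]
  3 → cabin 3  [load 16/16]
  3 → cabin 4  [load 16/16]
  2 → cabin 2  [load 16/16]
  2 → cabin 5 (new)  [load 2/16]
  2 → cabin 5  [load 4/16]
  2 → cabin 5  [load 6/16]
5 cabins opened.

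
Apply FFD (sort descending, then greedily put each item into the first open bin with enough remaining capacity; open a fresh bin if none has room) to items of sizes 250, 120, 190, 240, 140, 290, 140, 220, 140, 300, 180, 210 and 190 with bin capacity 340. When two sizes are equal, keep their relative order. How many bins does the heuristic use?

Sorted descending: 300, 290, 250, 240, 220, 210, 190, 190, 180, 140, 140, 140, 120.
  300 → bin 1 (new)  [load 300/340]
  290 → bin 2 (new)  [load 290/340]
  250 → bin 3 (new)  [load 250/340]
  240 → bin 4 (new)  [load 240/340]
  220 → bin 5 (new)  [load 220/340]
  210 → bin 6 (new)  [load 210/340]
  190 → bin 7 (new)  [load 190/340]
  190 → bin 8 (new)  [load 190/340]
  180 → bin 9 (new)  [load 180/340]
  140 → bin 7  [load 330/340]
  140 → bin 8  [load 330/340]
  140 → bin 9  [load 320/340]
  120 → bin 5  [load 340/340]
9 bins opened.

9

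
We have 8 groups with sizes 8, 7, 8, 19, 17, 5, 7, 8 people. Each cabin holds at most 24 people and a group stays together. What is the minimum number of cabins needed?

4

Total = 19 + 17 + 8 + 8 + 8 + 7 + 7 + 5 = 79 people.
Lower bound: ⌈79/24⌉ = 4 cabins.
A packing using 4 cabins:
  cabin 1: 19 + 5 = 24
  cabin 2: 17 + 7 = 24
  cabin 3: 8 + 8 + 8 = 24
  cabin 4: 7 = 7
This matches the lower bound, so 4 is optimal.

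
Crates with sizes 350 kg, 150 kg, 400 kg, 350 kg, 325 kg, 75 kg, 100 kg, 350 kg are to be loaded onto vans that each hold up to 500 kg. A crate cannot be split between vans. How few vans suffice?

Total = 400 + 350 + 350 + 350 + 325 + 150 + 100 + 75 = 2100 kg.
Lower bound: ⌈2100/500⌉ = 5 vans.
A packing using 5 vans:
  van 1: 400 + 100 = 500
  van 2: 350 + 150 = 500
  van 3: 350 + 75 = 425
  van 4: 350 = 350
  van 5: 325 = 325
This matches the lower bound, so 5 is optimal.

5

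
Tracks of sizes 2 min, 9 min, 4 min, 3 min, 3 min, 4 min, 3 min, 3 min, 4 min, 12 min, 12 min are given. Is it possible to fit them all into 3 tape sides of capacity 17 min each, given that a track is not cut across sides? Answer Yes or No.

No

Total = 59 min; ⌈59/17⌉ = 4.
At least 4 tape sides are required, but only 3 are allowed.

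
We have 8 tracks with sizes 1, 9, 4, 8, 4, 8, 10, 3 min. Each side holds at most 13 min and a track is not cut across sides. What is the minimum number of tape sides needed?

4

Total = 10 + 9 + 8 + 8 + 4 + 4 + 3 + 1 = 47 min.
Lower bound: ⌈47/13⌉ = 4 tape sides.
A packing using 4 tape sides:
  side 1: 10 + 3 = 13
  side 2: 9 + 4 = 13
  side 3: 8 + 4 + 1 = 13
  side 4: 8 = 8
This matches the lower bound, so 4 is optimal.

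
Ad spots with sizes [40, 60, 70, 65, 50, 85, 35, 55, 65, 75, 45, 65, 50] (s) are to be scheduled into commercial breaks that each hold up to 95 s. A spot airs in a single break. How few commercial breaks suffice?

Total = 85 + 75 + 70 + 65 + 65 + 65 + 60 + 55 + 50 + 50 + 45 + 40 + 35 = 760 s.
Lower bound: ⌈760/95⌉ = 8 commercial breaks.
Also, 10 ad spots each exceed 95/2 s, and no two of those can share a break, so at least 10 commercial breaks are needed.
A packing using 10 commercial breaks:
  break 1: 85 = 85
  break 2: 75 = 75
  break 3: 70 = 70
  break 4: 65 = 65
  break 5: 65 = 65
  break 6: 65 = 65
  break 7: 60 + 35 = 95
  break 8: 55 + 40 = 95
  break 9: 50 + 45 = 95
  break 10: 50 = 50
This matches the lower bound, so 10 is optimal.

10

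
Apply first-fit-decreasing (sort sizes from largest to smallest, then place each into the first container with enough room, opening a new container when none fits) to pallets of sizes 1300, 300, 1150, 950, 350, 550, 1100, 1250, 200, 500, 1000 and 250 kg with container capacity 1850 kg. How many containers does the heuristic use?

Sorted descending: 1300, 1250, 1150, 1100, 1000, 950, 550, 500, 350, 300, 250, 200.
  1300 → container 1 (new)  [load 1300/1850]
  1250 → container 2 (new)  [load 1250/1850]
  1150 → container 3 (new)  [load 1150/1850]
  1100 → container 4 (new)  [load 1100/1850]
  1000 → container 5 (new)  [load 1000/1850]
  950 → container 6 (new)  [load 950/1850]
  550 → container 1  [load 1850/1850]
  500 → container 2  [load 1750/1850]
  350 → container 3  [load 1500/1850]
  300 → container 3  [load 1800/1850]
  250 → container 4  [load 1350/1850]
  200 → container 4  [load 1550/1850]
6 containers opened.

6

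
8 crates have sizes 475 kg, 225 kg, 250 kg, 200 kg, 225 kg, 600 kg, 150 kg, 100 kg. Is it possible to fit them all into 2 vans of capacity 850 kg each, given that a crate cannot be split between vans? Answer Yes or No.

No

Total = 2225 kg; ⌈2225/850⌉ = 3.
At least 3 vans are required, but only 2 are allowed.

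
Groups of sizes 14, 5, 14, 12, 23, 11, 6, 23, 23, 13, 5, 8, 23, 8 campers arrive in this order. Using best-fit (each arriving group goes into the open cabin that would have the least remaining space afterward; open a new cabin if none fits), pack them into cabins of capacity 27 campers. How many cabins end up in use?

8

  14 → cabin 1 (new)  [load 14/27]
  5 → cabin 1  [load 19/27]
  14 → cabin 2 (new)  [load 14/27]
  12 → cabin 2  [load 26/27]
  23 → cabin 3 (new)  [load 23/27]
  11 → cabin 4 (new)  [load 11/27]
  6 → cabin 1  [load 25/27]
  23 → cabin 5 (new)  [load 23/27]
  23 → cabin 6 (new)  [load 23/27]
  13 → cabin 4  [load 24/27]
  5 → cabin 7 (new)  [load 5/27]
  8 → cabin 7  [load 13/27]
  23 → cabin 8 (new)  [load 23/27]
  8 → cabin 7  [load 21/27]
8 cabins opened.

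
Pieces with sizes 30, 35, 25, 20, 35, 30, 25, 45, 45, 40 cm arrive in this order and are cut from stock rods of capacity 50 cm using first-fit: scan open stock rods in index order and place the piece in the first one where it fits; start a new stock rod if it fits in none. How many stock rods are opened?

  30 → stock rod 1 (new)  [load 30/50]
  35 → stock rod 2 (new)  [load 35/50]
  25 → stock rod 3 (new)  [load 25/50]
  20 → stock rod 1  [load 50/50]
  35 → stock rod 4 (new)  [load 35/50]
  30 → stock rod 5 (new)  [load 30/50]
  25 → stock rod 3  [load 50/50]
  45 → stock rod 6 (new)  [load 45/50]
  45 → stock rod 7 (new)  [load 45/50]
  40 → stock rod 8 (new)  [load 40/50]
8 stock rods opened.

8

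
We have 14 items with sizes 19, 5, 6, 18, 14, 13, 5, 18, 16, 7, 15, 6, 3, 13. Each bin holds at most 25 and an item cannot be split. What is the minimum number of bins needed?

Total = 19 + 18 + 18 + 16 + 15 + 14 + 13 + 13 + 7 + 6 + 6 + 5 + 5 + 3 = 158.
Lower bound: ⌈158/25⌉ = 7 bins.
Also, 8 items each exceed 25/2, and no two of those can share a bin, so at least 8 bins are needed.
A packing using 8 bins:
  bin 1: 19 + 6 = 25
  bin 2: 18 + 7 = 25
  bin 3: 18 + 6 = 24
  bin 4: 16 + 5 + 3 = 24
  bin 5: 15 + 5 = 20
  bin 6: 14 = 14
  bin 7: 13 = 13
  bin 8: 13 = 13
This matches the lower bound, so 8 is optimal.

8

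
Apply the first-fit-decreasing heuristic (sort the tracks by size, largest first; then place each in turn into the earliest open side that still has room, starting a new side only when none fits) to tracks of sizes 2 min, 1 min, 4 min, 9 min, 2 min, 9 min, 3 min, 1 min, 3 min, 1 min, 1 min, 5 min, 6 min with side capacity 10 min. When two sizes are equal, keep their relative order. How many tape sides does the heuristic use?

Sorted descending: 9, 9, 6, 5, 4, 3, 3, 2, 2, 1, 1, 1, 1.
  9 → side 1 (new)  [load 9/10]
  9 → side 2 (new)  [load 9/10]
  6 → side 3 (new)  [load 6/10]
  5 → side 4 (new)  [load 5/10]
  4 → side 3  [load 10/10]
  3 → side 4  [load 8/10]
  3 → side 5 (new)  [load 3/10]
  2 → side 4  [load 10/10]
  2 → side 5  [load 5/10]
  1 → side 1  [load 10/10]
  1 → side 2  [load 10/10]
  1 → side 5  [load 6/10]
  1 → side 5  [load 7/10]
5 tape sides opened.

5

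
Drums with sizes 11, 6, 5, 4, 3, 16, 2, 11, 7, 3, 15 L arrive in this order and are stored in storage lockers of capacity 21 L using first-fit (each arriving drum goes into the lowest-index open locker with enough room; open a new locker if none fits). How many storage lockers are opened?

5

  11 → locker 1 (new)  [load 11/21]
  6 → locker 1  [load 17/21]
  5 → locker 2 (new)  [load 5/21]
  4 → locker 1  [load 21/21]
  3 → locker 2  [load 8/21]
  16 → locker 3 (new)  [load 16/21]
  2 → locker 2  [load 10/21]
  11 → locker 2  [load 21/21]
  7 → locker 4 (new)  [load 7/21]
  3 → locker 3  [load 19/21]
  15 → locker 5 (new)  [load 15/21]
5 storage lockers opened.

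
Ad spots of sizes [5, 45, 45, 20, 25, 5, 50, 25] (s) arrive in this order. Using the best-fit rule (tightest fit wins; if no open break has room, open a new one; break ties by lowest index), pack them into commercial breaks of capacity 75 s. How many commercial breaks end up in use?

3

  5 → break 1 (new)  [load 5/75]
  45 → break 1  [load 50/75]
  45 → break 2 (new)  [load 45/75]
  20 → break 1  [load 70/75]
  25 → break 2  [load 70/75]
  5 → break 1  [load 75/75]
  50 → break 3 (new)  [load 50/75]
  25 → break 3  [load 75/75]
3 commercial breaks opened.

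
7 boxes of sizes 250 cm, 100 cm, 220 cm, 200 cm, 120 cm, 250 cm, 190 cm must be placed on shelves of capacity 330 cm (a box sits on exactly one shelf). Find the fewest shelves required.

5

Total = 250 + 250 + 220 + 200 + 190 + 120 + 100 = 1330 cm.
Lower bound: ⌈1330/330⌉ = 5 shelves.
A packing using 5 shelves:
  shelf 1: 250 = 250
  shelf 2: 250 = 250
  shelf 3: 220 + 100 = 320
  shelf 4: 200 + 120 = 320
  shelf 5: 190 = 190
This matches the lower bound, so 5 is optimal.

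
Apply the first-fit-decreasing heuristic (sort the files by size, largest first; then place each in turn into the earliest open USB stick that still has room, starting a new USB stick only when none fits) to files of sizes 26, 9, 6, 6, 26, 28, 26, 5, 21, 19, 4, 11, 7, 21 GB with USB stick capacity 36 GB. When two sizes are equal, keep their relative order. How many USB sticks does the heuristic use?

Sorted descending: 28, 26, 26, 26, 21, 21, 19, 11, 9, 7, 6, 6, 5, 4.
  28 → USB stick 1 (new)  [load 28/36]
  26 → USB stick 2 (new)  [load 26/36]
  26 → USB stick 3 (new)  [load 26/36]
  26 → USB stick 4 (new)  [load 26/36]
  21 → USB stick 5 (new)  [load 21/36]
  21 → USB stick 6 (new)  [load 21/36]
  19 → USB stick 7 (new)  [load 19/36]
  11 → USB stick 5  [load 32/36]
  9 → USB stick 2  [load 35/36]
  7 → USB stick 1  [load 35/36]
  6 → USB stick 3  [load 32/36]
  6 → USB stick 4  [load 32/36]
  5 → USB stick 6  [load 26/36]
  4 → USB stick 3  [load 36/36]
7 USB sticks opened.

7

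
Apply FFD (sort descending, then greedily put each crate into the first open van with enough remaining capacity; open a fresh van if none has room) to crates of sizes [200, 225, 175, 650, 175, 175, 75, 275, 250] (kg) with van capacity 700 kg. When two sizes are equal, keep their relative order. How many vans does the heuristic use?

Sorted descending: 650, 275, 250, 225, 200, 175, 175, 175, 75.
  650 → van 1 (new)  [load 650/700]
  275 → van 2 (new)  [load 275/700]
  250 → van 2  [load 525/700]
  225 → van 3 (new)  [load 225/700]
  200 → van 3  [load 425/700]
  175 → van 2  [load 700/700]
  175 → van 3  [load 600/700]
  175 → van 4 (new)  [load 175/700]
  75 → van 3  [load 675/700]
4 vans opened.

4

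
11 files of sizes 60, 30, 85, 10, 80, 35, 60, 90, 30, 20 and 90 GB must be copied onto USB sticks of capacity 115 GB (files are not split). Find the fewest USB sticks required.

Total = 90 + 90 + 85 + 80 + 60 + 60 + 35 + 30 + 30 + 20 + 10 = 590 GB.
Lower bound: ⌈590/115⌉ = 6 USB sticks.
A packing using 6 USB sticks:
  USB stick 1: 90 + 20 = 110
  USB stick 2: 90 + 10 = 100
  USB stick 3: 85 + 30 = 115
  USB stick 4: 80 + 35 = 115
  USB stick 5: 60 + 30 = 90
  USB stick 6: 60 = 60
This matches the lower bound, so 6 is optimal.

6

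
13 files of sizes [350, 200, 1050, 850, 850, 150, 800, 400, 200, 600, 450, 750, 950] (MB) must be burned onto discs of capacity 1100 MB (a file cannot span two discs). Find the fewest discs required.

Total = 1050 + 950 + 850 + 850 + 800 + 750 + 600 + 450 + 400 + 350 + 200 + 200 + 150 = 7600 MB.
Lower bound: ⌈7600/1100⌉ = 7 discs.
A packing using 8 discs:
  disc 1: 1050 = 1050
  disc 2: 950 + 150 = 1100
  disc 3: 850 + 200 = 1050
  disc 4: 850 + 200 = 1050
  disc 5: 800 = 800
  disc 6: 750 + 350 = 1100
  disc 7: 600 + 450 = 1050
  disc 8: 400 = 400
No arrangement into 7 discs stays within capacity, so 8 is optimal.

8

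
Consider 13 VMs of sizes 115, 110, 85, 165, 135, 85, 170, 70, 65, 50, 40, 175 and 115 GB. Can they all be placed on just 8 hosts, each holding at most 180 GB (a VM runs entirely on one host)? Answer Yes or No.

Yes

A valid assignment using 8 hosts:
  host 1: 175 = 175
  host 2: 170 = 170
  host 3: 165 = 165
  host 4: 135 + 40 = 175
  host 5: 115 + 65 = 180
  host 6: 115 + 50 = 165
  host 7: 110 + 70 = 180
  host 8: 85 + 85 = 170
Every load is within 180 GB, so 8 hosts suffice.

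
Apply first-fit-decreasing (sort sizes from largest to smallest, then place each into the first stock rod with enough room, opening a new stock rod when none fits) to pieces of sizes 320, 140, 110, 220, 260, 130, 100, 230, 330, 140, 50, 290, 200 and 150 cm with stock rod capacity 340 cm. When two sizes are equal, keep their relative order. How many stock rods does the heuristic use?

Sorted descending: 330, 320, 290, 260, 230, 220, 200, 150, 140, 140, 130, 110, 100, 50.
  330 → stock rod 1 (new)  [load 330/340]
  320 → stock rod 2 (new)  [load 320/340]
  290 → stock rod 3 (new)  [load 290/340]
  260 → stock rod 4 (new)  [load 260/340]
  230 → stock rod 5 (new)  [load 230/340]
  220 → stock rod 6 (new)  [load 220/340]
  200 → stock rod 7 (new)  [load 200/340]
  150 → stock rod 8 (new)  [load 150/340]
  140 → stock rod 7  [load 340/340]
  140 → stock rod 8  [load 290/340]
  130 → stock rod 9 (new)  [load 130/340]
  110 → stock rod 5  [load 340/340]
  100 → stock rod 6  [load 320/340]
  50 → stock rod 3  [load 340/340]
9 stock rods opened.

9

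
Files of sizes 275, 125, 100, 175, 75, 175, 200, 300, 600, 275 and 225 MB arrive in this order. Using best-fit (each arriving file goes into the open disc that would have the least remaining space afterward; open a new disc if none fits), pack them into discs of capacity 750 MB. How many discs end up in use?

  275 → disc 1 (new)  [load 275/750]
  125 → disc 1  [load 400/750]
  100 → disc 1  [load 500/750]
  175 → disc 1  [load 675/750]
  75 → disc 1  [load 750/750]
  175 → disc 2 (new)  [load 175/750]
  200 → disc 2  [load 375/750]
  300 → disc 2  [load 675/750]
  600 → disc 3 (new)  [load 600/750]
  275 → disc 4 (new)  [load 275/750]
  225 → disc 4  [load 500/750]
4 discs opened.

4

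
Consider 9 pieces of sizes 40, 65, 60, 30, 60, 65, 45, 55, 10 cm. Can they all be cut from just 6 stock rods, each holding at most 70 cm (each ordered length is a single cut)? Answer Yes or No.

Total = 430 cm; ⌈430/70⌉ = 7.
At least 7 stock rods are required, but only 6 are allowed.

No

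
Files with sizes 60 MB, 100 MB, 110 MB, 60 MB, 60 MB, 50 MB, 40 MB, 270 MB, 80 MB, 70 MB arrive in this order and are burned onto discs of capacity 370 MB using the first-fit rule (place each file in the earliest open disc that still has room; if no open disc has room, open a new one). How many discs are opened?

  60 → disc 1 (new)  [load 60/370]
  100 → disc 1  [load 160/370]
  110 → disc 1  [load 270/370]
  60 → disc 1  [load 330/370]
  60 → disc 2 (new)  [load 60/370]
  50 → disc 2  [load 110/370]
  40 → disc 1  [load 370/370]
  270 → disc 3 (new)  [load 270/370]
  80 → disc 2  [load 190/370]
  70 → disc 2  [load 260/370]
3 discs opened.

3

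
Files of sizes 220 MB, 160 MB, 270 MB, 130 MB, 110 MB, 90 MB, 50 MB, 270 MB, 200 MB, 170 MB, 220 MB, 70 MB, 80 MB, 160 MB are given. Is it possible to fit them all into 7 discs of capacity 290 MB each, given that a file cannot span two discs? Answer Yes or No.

No

Total = 2200 MB; ⌈2200/290⌉ = 8.
At least 8 discs are required, but only 7 are allowed.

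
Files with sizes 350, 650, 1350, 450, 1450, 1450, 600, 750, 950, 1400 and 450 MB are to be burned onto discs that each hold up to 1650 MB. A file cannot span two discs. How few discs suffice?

Total = 1450 + 1450 + 1400 + 1350 + 950 + 750 + 650 + 600 + 450 + 450 + 350 = 9850 MB.
Lower bound: ⌈9850/1650⌉ = 6 discs.
A packing using 7 discs:
  disc 1: 1450 = 1450
  disc 2: 1450 = 1450
  disc 3: 1400 = 1400
  disc 4: 1350 = 1350
  disc 5: 950 + 650 = 1600
  disc 6: 750 + 600 = 1350
  disc 7: 450 + 450 + 350 = 1250
No arrangement into 6 discs stays within capacity, so 7 is optimal.

7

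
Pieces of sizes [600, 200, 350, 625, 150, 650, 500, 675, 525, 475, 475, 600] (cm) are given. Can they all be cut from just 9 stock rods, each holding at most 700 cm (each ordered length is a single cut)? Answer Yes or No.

No

Total = 5825 cm; ⌈5825/700⌉ = 9.
The bound of 9 does not rule out 9, but exhaustive search shows no assignment into 9 stock rods of capacity 700 cm exists — the minimum is 10.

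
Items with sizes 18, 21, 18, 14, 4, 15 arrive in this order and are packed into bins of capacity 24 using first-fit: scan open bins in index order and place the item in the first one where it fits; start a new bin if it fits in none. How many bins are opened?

5

  18 → bin 1 (new)  [load 18/24]
  21 → bin 2 (new)  [load 21/24]
  18 → bin 3 (new)  [load 18/24]
  14 → bin 4 (new)  [load 14/24]
  4 → bin 1  [load 22/24]
  15 → bin 5 (new)  [load 15/24]
5 bins opened.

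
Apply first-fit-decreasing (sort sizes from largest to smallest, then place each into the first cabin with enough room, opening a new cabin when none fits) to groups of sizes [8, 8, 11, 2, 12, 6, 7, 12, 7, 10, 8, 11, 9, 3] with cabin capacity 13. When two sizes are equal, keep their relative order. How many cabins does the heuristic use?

11

Sorted descending: 12, 12, 11, 11, 10, 9, 8, 8, 8, 7, 7, 6, 3, 2.
  12 → cabin 1 (new)  [load 12/13]
  12 → cabin 2 (new)  [load 12/13]
  11 → cabin 3 (new)  [load 11/13]
  11 → cabin 4 (new)  [load 11/13]
  10 → cabin 5 (new)  [load 10/13]
  9 → cabin 6 (new)  [load 9/13]
  8 → cabin 7 (new)  [load 8/13]
  8 → cabin 8 (new)  [load 8/13]
  8 → cabin 9 (new)  [load 8/13]
  7 → cabin 10 (new)  [load 7/13]
  7 → cabin 11 (new)  [load 7/13]
  6 → cabin 10  [load 13/13]
  3 → cabin 5  [load 13/13]
  2 → cabin 3  [load 13/13]
11 cabins opened.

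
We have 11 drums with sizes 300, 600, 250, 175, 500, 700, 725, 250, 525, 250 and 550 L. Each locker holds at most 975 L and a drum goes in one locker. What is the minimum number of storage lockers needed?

6

Total = 725 + 700 + 600 + 550 + 525 + 500 + 300 + 250 + 250 + 250 + 175 = 4825 L.
Lower bound: ⌈4825/975⌉ = 5 storage lockers.
Also, 6 drums each exceed 975/2 L, and no two of those can share a locker, so at least 6 storage lockers are needed.
A packing using 6 storage lockers:
  locker 1: 725 + 250 = 975
  locker 2: 700 + 250 = 950
  locker 3: 600 + 300 = 900
  locker 4: 550 + 250 + 175 = 975
  locker 5: 525 = 525
  locker 6: 500 = 500
This matches the lower bound, so 6 is optimal.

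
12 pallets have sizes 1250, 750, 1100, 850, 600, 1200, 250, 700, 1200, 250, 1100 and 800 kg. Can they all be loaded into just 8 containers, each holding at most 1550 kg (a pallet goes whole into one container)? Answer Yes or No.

Yes

A valid assignment using 8 containers:
  container 1: 1250 + 250 = 1500
  container 2: 1200 + 250 = 1450
  container 3: 1200 = 1200
  container 4: 1100 = 1100
  container 5: 1100 = 1100
  container 6: 850 + 700 = 1550
  container 7: 800 + 750 = 1550
  container 8: 600 = 600
Every load is within 1550 kg, so 8 containers suffice.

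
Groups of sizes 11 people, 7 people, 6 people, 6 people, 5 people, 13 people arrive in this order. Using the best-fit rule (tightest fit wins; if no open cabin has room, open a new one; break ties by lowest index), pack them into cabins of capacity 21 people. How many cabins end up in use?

  11 → cabin 1 (new)  [load 11/21]
  7 → cabin 1  [load 18/21]
  6 → cabin 2 (new)  [load 6/21]
  6 → cabin 2  [load 12/21]
  5 → cabin 2  [load 17/21]
  13 → cabin 3 (new)  [load 13/21]
3 cabins opened.

3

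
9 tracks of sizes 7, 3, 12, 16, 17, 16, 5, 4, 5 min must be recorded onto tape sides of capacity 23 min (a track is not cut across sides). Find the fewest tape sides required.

Total = 17 + 16 + 16 + 12 + 7 + 5 + 5 + 4 + 3 = 85 min.
Lower bound: ⌈85/23⌉ = 4 tape sides.
A packing using 4 tape sides:
  side 1: 17 + 5 = 22
  side 2: 16 + 7 = 23
  side 3: 16 + 5 = 21
  side 4: 12 + 4 + 3 = 19
This matches the lower bound, so 4 is optimal.

4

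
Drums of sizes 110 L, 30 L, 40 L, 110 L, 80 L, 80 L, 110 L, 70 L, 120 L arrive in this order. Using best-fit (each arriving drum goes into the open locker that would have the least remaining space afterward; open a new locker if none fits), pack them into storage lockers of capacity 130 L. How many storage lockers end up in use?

8

  110 → locker 1 (new)  [load 110/130]
  30 → locker 2 (new)  [load 30/130]
  40 → locker 2  [load 70/130]
  110 → locker 3 (new)  [load 110/130]
  80 → locker 4 (new)  [load 80/130]
  80 → locker 5 (new)  [load 80/130]
  110 → locker 6 (new)  [load 110/130]
  70 → locker 7 (new)  [load 70/130]
  120 → locker 8 (new)  [load 120/130]
8 storage lockers opened.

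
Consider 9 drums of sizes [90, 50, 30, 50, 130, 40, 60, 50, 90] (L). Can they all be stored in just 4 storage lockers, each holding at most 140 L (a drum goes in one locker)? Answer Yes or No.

No

Total = 590 L; ⌈590/140⌉ = 5.
At least 5 storage lockers are required, but only 4 are allowed.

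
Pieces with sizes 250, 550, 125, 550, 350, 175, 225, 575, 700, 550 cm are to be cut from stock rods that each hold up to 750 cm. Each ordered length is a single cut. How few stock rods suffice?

Total = 700 + 575 + 550 + 550 + 550 + 350 + 250 + 225 + 175 + 125 = 4050 cm.
Lower bound: ⌈4050/750⌉ = 6 stock rods.
A packing using 7 stock rods:
  stock rod 1: 700 = 700
  stock rod 2: 575 + 175 = 750
  stock rod 3: 550 + 125 = 675
  stock rod 4: 550 = 550
  stock rod 5: 550 = 550
  stock rod 6: 350 + 250 = 600
  stock rod 7: 225 = 225
No arrangement into 6 stock rods stays within capacity, so 7 is optimal.

7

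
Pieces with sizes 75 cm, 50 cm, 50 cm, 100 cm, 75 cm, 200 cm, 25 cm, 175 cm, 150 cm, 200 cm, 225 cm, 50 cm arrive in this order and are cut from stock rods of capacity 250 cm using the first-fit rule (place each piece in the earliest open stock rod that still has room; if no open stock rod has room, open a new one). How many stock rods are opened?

7

  75 → stock rod 1 (new)  [load 75/250]
  50 → stock rod 1  [load 125/250]
  50 → stock rod 1  [load 175/250]
  100 → stock rod 2 (new)  [load 100/250]
  75 → stock rod 1  [load 250/250]
  200 → stock rod 3 (new)  [load 200/250]
  25 → stock rod 2  [load 125/250]
  175 → stock rod 4 (new)  [load 175/250]
  150 → stock rod 5 (new)  [load 150/250]
  200 → stock rod 6 (new)  [load 200/250]
  225 → stock rod 7 (new)  [load 225/250]
  50 → stock rod 2  [load 175/250]
7 stock rods opened.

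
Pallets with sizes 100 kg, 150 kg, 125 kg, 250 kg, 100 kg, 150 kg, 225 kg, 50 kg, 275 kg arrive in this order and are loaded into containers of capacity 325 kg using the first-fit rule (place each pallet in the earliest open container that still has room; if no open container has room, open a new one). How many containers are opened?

6

  100 → container 1 (new)  [load 100/325]
  150 → container 1  [load 250/325]
  125 → container 2 (new)  [load 125/325]
  250 → container 3 (new)  [load 250/325]
  100 → container 2  [load 225/325]
  150 → container 4 (new)  [load 150/325]
  225 → container 5 (new)  [load 225/325]
  50 → container 1  [load 300/325]
  275 → container 6 (new)  [load 275/325]
6 containers opened.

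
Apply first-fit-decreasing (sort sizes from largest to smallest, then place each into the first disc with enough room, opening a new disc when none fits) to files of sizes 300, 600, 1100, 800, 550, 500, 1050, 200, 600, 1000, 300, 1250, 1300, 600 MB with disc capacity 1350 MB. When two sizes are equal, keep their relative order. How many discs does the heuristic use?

Sorted descending: 1300, 1250, 1100, 1050, 1000, 800, 600, 600, 600, 550, 500, 300, 300, 200.
  1300 → disc 1 (new)  [load 1300/1350]
  1250 → disc 2 (new)  [load 1250/1350]
  1100 → disc 3 (new)  [load 1100/1350]
  1050 → disc 4 (new)  [load 1050/1350]
  1000 → disc 5 (new)  [load 1000/1350]
  800 → disc 6 (new)  [load 800/1350]
  600 → disc 7 (new)  [load 600/1350]
  600 → disc 7  [load 1200/1350]
  600 → disc 8 (new)  [load 600/1350]
  550 → disc 6  [load 1350/1350]
  500 → disc 8  [load 1100/1350]
  300 → disc 4  [load 1350/1350]
  300 → disc 5  [load 1300/1350]
  200 → disc 3  [load 1300/1350]
8 discs opened.

8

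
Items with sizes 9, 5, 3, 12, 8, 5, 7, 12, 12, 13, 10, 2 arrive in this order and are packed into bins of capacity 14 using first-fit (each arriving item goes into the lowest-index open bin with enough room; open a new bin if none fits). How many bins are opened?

8

  9 → bin 1 (new)  [load 9/14]
  5 → bin 1  [load 14/14]
  3 → bin 2 (new)  [load 3/14]
  12 → bin 3 (new)  [load 12/14]
  8 → bin 2  [load 11/14]
  5 → bin 4 (new)  [load 5/14]
  7 → bin 4  [load 12/14]
  12 → bin 5 (new)  [load 12/14]
  12 → bin 6 (new)  [load 12/14]
  13 → bin 7 (new)  [load 13/14]
  10 → bin 8 (new)  [load 10/14]
  2 → bin 2  [load 13/14]
8 bins opened.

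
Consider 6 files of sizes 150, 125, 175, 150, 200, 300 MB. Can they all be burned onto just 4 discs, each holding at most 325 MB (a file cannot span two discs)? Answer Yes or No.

Yes

A valid assignment using 4 discs:
  disc 1: 300 = 300
  disc 2: 200 + 125 = 325
  disc 3: 175 + 150 = 325
  disc 4: 150 = 150
Every load is within 325 MB, so 4 discs suffice.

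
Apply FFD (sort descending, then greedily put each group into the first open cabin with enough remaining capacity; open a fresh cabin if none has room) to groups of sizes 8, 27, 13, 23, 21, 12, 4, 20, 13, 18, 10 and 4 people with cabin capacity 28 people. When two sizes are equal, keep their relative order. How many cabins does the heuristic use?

Sorted descending: 27, 23, 21, 20, 18, 13, 13, 12, 10, 8, 4, 4.
  27 → cabin 1 (new)  [load 27/28]
  23 → cabin 2 (new)  [load 23/28]
  21 → cabin 3 (new)  [load 21/28]
  20 → cabin 4 (new)  [load 20/28]
  18 → cabin 5 (new)  [load 18/28]
  13 → cabin 6 (new)  [load 13/28]
  13 → cabin 6  [load 26/28]
  12 → cabin 7 (new)  [load 12/28]
  10 → cabin 5  [load 28/28]
  8 → cabin 4  [load 28/28]
  4 → cabin 2  [load 27/28]
  4 → cabin 3  [load 25/28]
7 cabins opened.

7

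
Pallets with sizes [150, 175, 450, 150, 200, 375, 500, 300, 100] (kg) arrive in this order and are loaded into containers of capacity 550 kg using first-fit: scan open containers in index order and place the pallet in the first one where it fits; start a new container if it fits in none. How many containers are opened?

5

  150 → container 1 (new)  [load 150/550]
  175 → container 1  [load 325/550]
  450 → container 2 (new)  [load 450/550]
  150 → container 1  [load 475/550]
  200 → container 3 (new)  [load 200/550]
  375 → container 4 (new)  [load 375/550]
  500 → container 5 (new)  [load 500/550]
  300 → container 3  [load 500/550]
  100 → container 2  [load 550/550]
5 containers opened.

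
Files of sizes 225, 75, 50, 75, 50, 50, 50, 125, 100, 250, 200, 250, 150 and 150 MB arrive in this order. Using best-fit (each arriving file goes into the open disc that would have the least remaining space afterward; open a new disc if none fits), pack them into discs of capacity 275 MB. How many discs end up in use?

8

  225 → disc 1 (new)  [load 225/275]
  75 → disc 2 (new)  [load 75/275]
  50 → disc 1  [load 275/275]
  75 → disc 2  [load 150/275]
  50 → disc 2  [load 200/275]
  50 → disc 2  [load 250/275]
  50 → disc 3 (new)  [load 50/275]
  125 → disc 3  [load 175/275]
  100 → disc 3  [load 275/275]
  250 → disc 4 (new)  [load 250/275]
  200 → disc 5 (new)  [load 200/275]
  250 → disc 6 (new)  [load 250/275]
  150 → disc 7 (new)  [load 150/275]
  150 → disc 8 (new)  [load 150/275]
8 discs opened.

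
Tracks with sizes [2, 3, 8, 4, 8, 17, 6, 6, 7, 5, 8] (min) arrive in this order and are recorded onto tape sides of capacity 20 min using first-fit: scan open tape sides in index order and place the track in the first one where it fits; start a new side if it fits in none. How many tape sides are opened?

4

  2 → side 1 (new)  [load 2/20]
  3 → side 1  [load 5/20]
  8 → side 1  [load 13/20]
  4 → side 1  [load 17/20]
  8 → side 2 (new)  [load 8/20]
  17 → side 3 (new)  [load 17/20]
  6 → side 2  [load 14/20]
  6 → side 2  [load 20/20]
  7 → side 4 (new)  [load 7/20]
  5 → side 4  [load 12/20]
  8 → side 4  [load 20/20]
4 tape sides opened.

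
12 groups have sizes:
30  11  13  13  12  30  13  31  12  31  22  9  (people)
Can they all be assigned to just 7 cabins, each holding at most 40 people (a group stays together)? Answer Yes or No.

Yes

A valid assignment using 7 cabins:
  cabin 1: 31 + 9 = 40
  cabin 2: 31 = 31
  cabin 3: 30 = 30
  cabin 4: 30 = 30
  cabin 5: 22 + 13 = 35
  cabin 6: 13 + 13 + 12 = 38
  cabin 7: 12 + 11 = 23
Every load is within 40 people, so 7 cabins suffice.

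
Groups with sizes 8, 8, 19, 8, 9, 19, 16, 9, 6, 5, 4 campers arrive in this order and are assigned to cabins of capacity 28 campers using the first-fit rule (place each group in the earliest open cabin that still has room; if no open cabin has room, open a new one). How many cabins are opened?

4

  8 → cabin 1 (new)  [load 8/28]
  8 → cabin 1  [load 16/28]
  19 → cabin 2 (new)  [load 19/28]
  8 → cabin 1  [load 24/28]
  9 → cabin 2  [load 28/28]
  19 → cabin 3 (new)  [load 19/28]
  16 → cabin 4 (new)  [load 16/28]
  9 → cabin 3  [load 28/28]
  6 → cabin 4  [load 22/28]
  5 → cabin 4  [load 27/28]
  4 → cabin 1  [load 28/28]
4 cabins opened.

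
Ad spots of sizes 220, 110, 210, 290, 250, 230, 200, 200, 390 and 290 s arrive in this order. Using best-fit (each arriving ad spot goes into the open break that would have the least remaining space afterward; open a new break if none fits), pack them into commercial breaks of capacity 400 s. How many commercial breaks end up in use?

  220 → break 1 (new)  [load 220/400]
  110 → break 1  [load 330/400]
  210 → break 2 (new)  [load 210/400]
  290 → break 3 (new)  [load 290/400]
  250 → break 4 (new)  [load 250/400]
  230 → break 5 (new)  [load 230/400]
  200 → break 6 (new)  [load 200/400]
  200 → break 6  [load 400/400]
  390 → break 7 (new)  [load 390/400]
  290 → break 8 (new)  [load 290/400]
8 commercial breaks opened.

8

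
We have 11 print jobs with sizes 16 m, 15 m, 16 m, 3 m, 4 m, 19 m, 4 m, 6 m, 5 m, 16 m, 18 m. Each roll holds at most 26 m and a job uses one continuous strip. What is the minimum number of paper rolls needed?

6

Total = 19 + 18 + 16 + 16 + 16 + 15 + 6 + 5 + 4 + 4 + 3 = 122 m.
Lower bound: ⌈122/26⌉ = 5 paper rolls.
Also, 6 print jobs each exceed 13 m, and no two of those can share a roll, so at least 6 paper rolls are needed.
A packing using 6 paper rolls:
  roll 1: 19 + 6 = 25
  roll 2: 18 + 5 + 3 = 26
  roll 3: 16 + 4 + 4 = 24
  roll 4: 16 = 16
  roll 5: 16 = 16
  roll 6: 15 = 15
This matches the lower bound, so 6 is optimal.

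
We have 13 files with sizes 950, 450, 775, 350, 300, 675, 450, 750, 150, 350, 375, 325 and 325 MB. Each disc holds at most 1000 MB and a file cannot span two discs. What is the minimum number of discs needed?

7

Total = 950 + 775 + 750 + 675 + 450 + 450 + 375 + 350 + 350 + 325 + 325 + 300 + 150 = 6225 MB.
Lower bound: ⌈6225/1000⌉ = 7 discs.
A packing using 7 discs:
  disc 1: 950 = 950
  disc 2: 775 + 150 = 925
  disc 3: 750 = 750
  disc 4: 675 + 325 = 1000
  disc 5: 450 + 450 = 900
  disc 6: 375 + 350 = 725
  disc 7: 350 + 325 + 300 = 975
This matches the lower bound, so 7 is optimal.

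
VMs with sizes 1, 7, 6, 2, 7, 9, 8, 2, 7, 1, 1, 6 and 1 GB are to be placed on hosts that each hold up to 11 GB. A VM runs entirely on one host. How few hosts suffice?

7

Total = 9 + 8 + 7 + 7 + 7 + 6 + 6 + 2 + 2 + 1 + 1 + 1 + 1 = 58 GB.
Lower bound: ⌈58/11⌉ = 6 hosts.
Also, 7 VMs each exceed 11/2 GB, and no two of those can share a host, so at least 7 hosts are needed.
A packing using 7 hosts:
  host 1: 9 + 2 = 11
  host 2: 8 + 2 + 1 = 11
  host 3: 7 + 1 + 1 + 1 = 10
  host 4: 7 = 7
  host 5: 7 = 7
  host 6: 6 = 6
  host 7: 6 = 6
This matches the lower bound, so 7 is optimal.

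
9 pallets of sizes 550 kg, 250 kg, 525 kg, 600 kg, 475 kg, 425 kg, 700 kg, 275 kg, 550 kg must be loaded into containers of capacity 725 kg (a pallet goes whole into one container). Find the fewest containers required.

Total = 700 + 600 + 550 + 550 + 525 + 475 + 425 + 275 + 250 = 4350 kg.
Lower bound: ⌈4350/725⌉ = 6 containers.
Also, 7 pallets each exceed 725/2 kg, and no two of those can share a container, so at least 7 containers are needed.
A packing using 7 containers:
  container 1: 700 = 700
  container 2: 600 = 600
  container 3: 550 = 550
  container 4: 550 = 550
  container 5: 525 = 525
  container 6: 475 + 250 = 725
  container 7: 425 + 275 = 700
This matches the lower bound, so 7 is optimal.

7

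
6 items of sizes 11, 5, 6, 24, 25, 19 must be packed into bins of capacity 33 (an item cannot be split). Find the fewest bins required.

3

Total = 25 + 24 + 19 + 11 + 6 + 5 = 90.
Lower bound: ⌈90/33⌉ = 3 bins.
A packing using 3 bins:
  bin 1: 25 + 6 = 31
  bin 2: 24 + 5 = 29
  bin 3: 19 + 11 = 30
This matches the lower bound, so 3 is optimal.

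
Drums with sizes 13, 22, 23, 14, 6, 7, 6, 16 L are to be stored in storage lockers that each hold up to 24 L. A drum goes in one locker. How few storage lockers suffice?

Total = 23 + 22 + 16 + 14 + 13 + 7 + 6 + 6 = 107 L.
Lower bound: ⌈107/24⌉ = 5 storage lockers.
A packing using 5 storage lockers:
  locker 1: 23 = 23
  locker 2: 22 = 22
  locker 3: 16 + 7 = 23
  locker 4: 14 + 6 = 20
  locker 5: 13 + 6 = 19
This matches the lower bound, so 5 is optimal.

5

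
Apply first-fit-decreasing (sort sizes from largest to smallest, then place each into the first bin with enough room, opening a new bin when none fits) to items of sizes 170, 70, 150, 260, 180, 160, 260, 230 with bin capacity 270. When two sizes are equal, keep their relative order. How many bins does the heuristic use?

7

Sorted descending: 260, 260, 230, 180, 170, 160, 150, 70.
  260 → bin 1 (new)  [load 260/270]
  260 → bin 2 (new)  [load 260/270]
  230 → bin 3 (new)  [load 230/270]
  180 → bin 4 (new)  [load 180/270]
  170 → bin 5 (new)  [load 170/270]
  160 → bin 6 (new)  [load 160/270]
  150 → bin 7 (new)  [load 150/270]
  70 → bin 4  [load 250/270]
7 bins opened.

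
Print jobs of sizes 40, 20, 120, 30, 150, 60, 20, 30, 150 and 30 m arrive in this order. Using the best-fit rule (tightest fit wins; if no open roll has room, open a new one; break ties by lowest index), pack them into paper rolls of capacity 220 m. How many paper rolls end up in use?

  40 → roll 1 (new)  [load 40/220]
  20 → roll 1  [load 60/220]
  120 → roll 1  [load 180/220]
  30 → roll 1  [load 210/220]
  150 → roll 2 (new)  [load 150/220]
  60 → roll 2  [load 210/220]
  20 → roll 3 (new)  [load 20/220]
  30 → roll 3  [load 50/220]
  150 → roll 3  [load 200/220]
  30 → roll 4 (new)  [load 30/220]
4 paper rolls opened.

4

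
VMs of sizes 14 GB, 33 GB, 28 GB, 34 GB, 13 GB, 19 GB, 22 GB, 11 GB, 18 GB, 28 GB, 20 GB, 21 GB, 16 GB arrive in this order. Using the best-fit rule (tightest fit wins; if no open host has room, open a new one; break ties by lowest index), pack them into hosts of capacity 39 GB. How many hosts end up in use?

  14 → host 1 (new)  [load 14/39]
  33 → host 2 (new)  [load 33/39]
  28 → host 3 (new)  [load 28/39]
  34 → host 4 (new)  [load 34/39]
  13 → host 1  [load 27/39]
  19 → host 5 (new)  [load 19/39]
  22 → host 6 (new)  [load 22/39]
  11 → host 3  [load 39/39]
  18 → host 5  [load 37/39]
  28 → host 7 (new)  [load 28/39]
  20 → host 8 (new)  [load 20/39]
  21 → host 9 (new)  [load 21/39]
  16 → host 6  [load 38/39]
9 hosts opened.

9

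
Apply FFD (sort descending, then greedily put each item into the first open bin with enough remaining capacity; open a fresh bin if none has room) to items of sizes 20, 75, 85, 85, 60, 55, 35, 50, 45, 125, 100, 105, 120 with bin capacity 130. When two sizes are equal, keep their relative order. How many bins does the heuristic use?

Sorted descending: 125, 120, 105, 100, 85, 85, 75, 60, 55, 50, 45, 35, 20.
  125 → bin 1 (new)  [load 125/130]
  120 → bin 2 (new)  [load 120/130]
  105 → bin 3 (new)  [load 105/130]
  100 → bin 4 (new)  [load 100/130]
  85 → bin 5 (new)  [load 85/130]
  85 → bin 6 (new)  [load 85/130]
  75 → bin 7 (new)  [load 75/130]
  60 → bin 8 (new)  [load 60/130]
  55 → bin 7  [load 130/130]
  50 → bin 8  [load 110/130]
  45 → bin 5  [load 130/130]
  35 → bin 6  [load 120/130]
  20 → bin 3  [load 125/130]
8 bins opened.

8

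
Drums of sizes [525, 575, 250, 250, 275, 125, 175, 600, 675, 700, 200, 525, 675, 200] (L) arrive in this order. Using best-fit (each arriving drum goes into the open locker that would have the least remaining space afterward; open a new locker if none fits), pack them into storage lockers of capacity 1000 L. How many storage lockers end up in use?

7

  525 → locker 1 (new)  [load 525/1000]
  575 → locker 2 (new)  [load 575/1000]
  250 → locker 2  [load 825/1000]
  250 → locker 1  [load 775/1000]
  275 → locker 3 (new)  [load 275/1000]
  125 → locker 2  [load 950/1000]
  175 → locker 1  [load 950/1000]
  600 → locker 3  [load 875/1000]
  675 → locker 4 (new)  [load 675/1000]
  700 → locker 5 (new)  [load 700/1000]
  200 → locker 5  [load 900/1000]
  525 → locker 6 (new)  [load 525/1000]
  675 → locker 7 (new)  [load 675/1000]
  200 → locker 4  [load 875/1000]
7 storage lockers opened.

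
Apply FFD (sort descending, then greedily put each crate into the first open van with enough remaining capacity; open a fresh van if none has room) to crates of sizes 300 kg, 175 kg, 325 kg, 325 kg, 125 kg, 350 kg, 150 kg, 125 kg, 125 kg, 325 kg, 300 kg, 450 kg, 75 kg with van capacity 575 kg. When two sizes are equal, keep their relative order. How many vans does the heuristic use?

7

Sorted descending: 450, 350, 325, 325, 325, 300, 300, 175, 150, 125, 125, 125, 75.
  450 → van 1 (new)  [load 450/575]
  350 → van 2 (new)  [load 350/575]
  325 → van 3 (new)  [load 325/575]
  325 → van 4 (new)  [load 325/575]
  325 → van 5 (new)  [load 325/575]
  300 → van 6 (new)  [load 300/575]
  300 → van 7 (new)  [load 300/575]
  175 → van 2  [load 525/575]
  150 → van 3  [load 475/575]
  125 → van 1  [load 575/575]
  125 → van 4  [load 450/575]
  125 → van 4  [load 575/575]
  75 → van 3  [load 550/575]
7 vans opened.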